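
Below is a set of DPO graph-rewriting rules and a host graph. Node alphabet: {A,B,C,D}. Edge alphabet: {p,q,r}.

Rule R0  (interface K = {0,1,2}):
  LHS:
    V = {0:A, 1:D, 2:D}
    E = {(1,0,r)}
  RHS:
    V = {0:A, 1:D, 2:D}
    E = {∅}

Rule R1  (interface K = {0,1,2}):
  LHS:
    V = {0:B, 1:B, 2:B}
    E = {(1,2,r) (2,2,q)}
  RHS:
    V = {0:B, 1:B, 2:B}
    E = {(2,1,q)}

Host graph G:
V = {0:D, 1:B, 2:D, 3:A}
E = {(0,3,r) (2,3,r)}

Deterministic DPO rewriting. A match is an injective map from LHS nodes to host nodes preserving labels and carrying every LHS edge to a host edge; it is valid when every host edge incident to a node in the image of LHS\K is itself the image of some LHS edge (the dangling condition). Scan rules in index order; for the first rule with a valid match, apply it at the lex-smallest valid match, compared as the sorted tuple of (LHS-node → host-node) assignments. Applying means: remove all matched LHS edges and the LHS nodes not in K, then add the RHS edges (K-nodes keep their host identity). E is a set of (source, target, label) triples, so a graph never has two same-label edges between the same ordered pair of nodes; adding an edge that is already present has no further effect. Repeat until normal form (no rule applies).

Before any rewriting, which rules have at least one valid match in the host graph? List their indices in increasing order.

Answer: [R0]

Rewrite trace:
R0: 2 valid matches — {0↦3, 1↦0, 2↦2}, {0↦3, 1↦2, 2↦0}
R1: no valid match — LHS pattern not found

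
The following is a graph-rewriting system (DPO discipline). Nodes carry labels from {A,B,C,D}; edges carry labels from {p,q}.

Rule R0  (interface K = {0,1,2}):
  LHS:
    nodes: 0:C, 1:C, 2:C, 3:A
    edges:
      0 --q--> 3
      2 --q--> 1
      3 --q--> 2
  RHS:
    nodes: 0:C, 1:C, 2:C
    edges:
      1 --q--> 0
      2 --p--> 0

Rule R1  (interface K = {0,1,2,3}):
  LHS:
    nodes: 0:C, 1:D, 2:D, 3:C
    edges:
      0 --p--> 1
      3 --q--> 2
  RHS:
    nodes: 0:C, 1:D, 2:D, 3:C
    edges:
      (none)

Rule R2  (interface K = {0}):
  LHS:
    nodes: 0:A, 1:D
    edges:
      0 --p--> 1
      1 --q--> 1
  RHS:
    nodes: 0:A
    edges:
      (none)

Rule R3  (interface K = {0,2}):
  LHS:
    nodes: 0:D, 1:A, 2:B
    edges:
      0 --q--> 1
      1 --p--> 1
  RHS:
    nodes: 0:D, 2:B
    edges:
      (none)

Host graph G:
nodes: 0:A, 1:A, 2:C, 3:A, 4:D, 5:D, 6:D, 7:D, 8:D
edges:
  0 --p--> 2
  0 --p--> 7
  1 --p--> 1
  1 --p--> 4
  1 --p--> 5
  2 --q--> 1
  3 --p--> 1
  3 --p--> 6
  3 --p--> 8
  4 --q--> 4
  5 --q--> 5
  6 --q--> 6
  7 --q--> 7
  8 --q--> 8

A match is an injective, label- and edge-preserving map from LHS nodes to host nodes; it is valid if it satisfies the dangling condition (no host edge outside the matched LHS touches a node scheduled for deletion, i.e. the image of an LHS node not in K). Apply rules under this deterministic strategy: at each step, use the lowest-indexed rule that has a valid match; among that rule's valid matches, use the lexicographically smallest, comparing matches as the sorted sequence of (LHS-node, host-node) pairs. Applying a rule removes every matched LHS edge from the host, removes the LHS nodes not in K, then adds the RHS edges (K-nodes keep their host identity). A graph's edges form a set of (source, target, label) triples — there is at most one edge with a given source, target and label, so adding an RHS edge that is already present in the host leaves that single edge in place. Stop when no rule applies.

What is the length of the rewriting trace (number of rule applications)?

start.  V:9 E:14  edges: 0-p->2 0-p->7 1-p->1 1-p->4 1-p->5 2-q->1 3-p->1 3-p->6 3-p->8 4-q->4 5-q->5 6-q->6 7-q->7 8-q->8
1. fire R2 via {0↦0, 1↦7}  →  V:8 E:12  edges: 0-p->2 1-p->1 1-p->4 1-p->5 2-q->1 3-p->1 3-p->6 3-p->8 4-q->4 5-q->5 6-q->6 8-q->8
2. fire R2 via {0↦1, 1↦4}  →  V:7 E:10  edges: 0-p->2 1-p->1 1-p->5 2-q->1 3-p->1 3-p->6 3-p->8 5-q->5 6-q->6 8-q->8
3. fire R2 via {0↦1, 1↦5}  →  V:6 E:8  edges: 0-p->2 1-p->1 2-q->1 3-p->1 3-p->6 3-p->8 6-q->6 8-q->8
4. fire R2 via {0↦3, 1↦6}  →  V:5 E:6  edges: 0-p->2 1-p->1 2-q->1 3-p->1 3-p->8 8-q->8
5. fire R2 via {0↦3, 1↦8}  →  V:4 E:4  edges: 0-p->2 1-p->1 2-q->1 3-p->1
halt: no rule applies after step 5

Answer: 5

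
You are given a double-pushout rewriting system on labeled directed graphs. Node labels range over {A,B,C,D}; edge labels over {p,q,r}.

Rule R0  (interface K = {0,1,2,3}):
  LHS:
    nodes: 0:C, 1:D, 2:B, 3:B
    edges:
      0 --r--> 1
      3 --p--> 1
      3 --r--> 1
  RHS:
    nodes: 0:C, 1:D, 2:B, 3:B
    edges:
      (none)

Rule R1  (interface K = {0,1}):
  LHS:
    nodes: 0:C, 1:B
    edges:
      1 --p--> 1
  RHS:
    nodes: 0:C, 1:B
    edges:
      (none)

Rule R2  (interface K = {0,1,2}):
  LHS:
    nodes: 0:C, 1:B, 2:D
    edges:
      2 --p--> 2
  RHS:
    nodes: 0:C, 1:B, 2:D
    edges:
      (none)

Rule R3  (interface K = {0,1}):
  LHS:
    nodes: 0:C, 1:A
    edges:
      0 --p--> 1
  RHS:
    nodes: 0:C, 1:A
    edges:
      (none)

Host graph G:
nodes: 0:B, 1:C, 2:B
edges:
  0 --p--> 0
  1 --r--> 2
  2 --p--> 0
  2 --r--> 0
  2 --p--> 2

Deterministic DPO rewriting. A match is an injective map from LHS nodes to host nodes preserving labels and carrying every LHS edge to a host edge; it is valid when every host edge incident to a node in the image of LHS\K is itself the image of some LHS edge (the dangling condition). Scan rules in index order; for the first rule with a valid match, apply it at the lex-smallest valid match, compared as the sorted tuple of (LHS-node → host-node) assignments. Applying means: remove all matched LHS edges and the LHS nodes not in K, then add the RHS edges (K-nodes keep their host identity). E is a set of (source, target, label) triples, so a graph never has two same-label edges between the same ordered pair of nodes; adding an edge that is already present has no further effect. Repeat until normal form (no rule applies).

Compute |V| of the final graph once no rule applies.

[0] host  ⇒  3 nodes, 5 edges  {0-p->0 1-r->2 2-p->0 2-r->0 2-p->2}
[1] R1 @ {0↦1, 1↦0}  ⇒  3 nodes, 4 edges  {1-r->2 2-p->0 2-r->0 2-p->2}
[2] R1 @ {0↦1, 1↦2}  ⇒  3 nodes, 3 edges  {1-r->2 2-p->0 2-r->0}
halt: no rule applies after step 2
NF nodes: {0:B, 1:C, 2:B}

Answer: 3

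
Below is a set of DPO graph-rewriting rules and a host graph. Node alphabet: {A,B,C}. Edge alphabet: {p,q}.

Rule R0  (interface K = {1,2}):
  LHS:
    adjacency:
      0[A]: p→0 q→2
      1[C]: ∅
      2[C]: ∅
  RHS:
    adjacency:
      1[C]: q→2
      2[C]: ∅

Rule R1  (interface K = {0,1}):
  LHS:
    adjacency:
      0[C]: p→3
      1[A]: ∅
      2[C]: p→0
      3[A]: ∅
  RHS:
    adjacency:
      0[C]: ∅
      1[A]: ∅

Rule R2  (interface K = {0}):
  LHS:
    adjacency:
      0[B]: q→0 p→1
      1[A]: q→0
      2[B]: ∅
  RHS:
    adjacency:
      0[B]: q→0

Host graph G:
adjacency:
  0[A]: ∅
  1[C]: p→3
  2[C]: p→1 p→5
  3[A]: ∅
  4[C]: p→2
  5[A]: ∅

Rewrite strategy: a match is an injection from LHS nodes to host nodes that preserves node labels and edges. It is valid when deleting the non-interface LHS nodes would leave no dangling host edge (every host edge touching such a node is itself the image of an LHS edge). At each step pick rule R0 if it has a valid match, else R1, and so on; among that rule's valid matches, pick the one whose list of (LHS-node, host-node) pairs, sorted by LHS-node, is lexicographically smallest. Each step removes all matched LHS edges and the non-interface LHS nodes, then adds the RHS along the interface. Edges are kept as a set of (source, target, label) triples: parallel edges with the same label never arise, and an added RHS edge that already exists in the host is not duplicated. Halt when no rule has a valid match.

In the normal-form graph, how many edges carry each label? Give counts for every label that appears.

start.  V:6 E:4  edges: 1-p->3 2-p->1 2-p->5 4-p->2
1. fire R1 via {0↦2, 1↦0, 2↦4, 3↦5}  →  V:4 E:2  edges: 1-p->3 2-p->1
2. fire R1 via {0↦1, 1↦0, 2↦2, 3↦3}  →  V:2 E:0  edges: ∅
halt: no rule applies after step 2
NF edges: []

Answer: (no edges)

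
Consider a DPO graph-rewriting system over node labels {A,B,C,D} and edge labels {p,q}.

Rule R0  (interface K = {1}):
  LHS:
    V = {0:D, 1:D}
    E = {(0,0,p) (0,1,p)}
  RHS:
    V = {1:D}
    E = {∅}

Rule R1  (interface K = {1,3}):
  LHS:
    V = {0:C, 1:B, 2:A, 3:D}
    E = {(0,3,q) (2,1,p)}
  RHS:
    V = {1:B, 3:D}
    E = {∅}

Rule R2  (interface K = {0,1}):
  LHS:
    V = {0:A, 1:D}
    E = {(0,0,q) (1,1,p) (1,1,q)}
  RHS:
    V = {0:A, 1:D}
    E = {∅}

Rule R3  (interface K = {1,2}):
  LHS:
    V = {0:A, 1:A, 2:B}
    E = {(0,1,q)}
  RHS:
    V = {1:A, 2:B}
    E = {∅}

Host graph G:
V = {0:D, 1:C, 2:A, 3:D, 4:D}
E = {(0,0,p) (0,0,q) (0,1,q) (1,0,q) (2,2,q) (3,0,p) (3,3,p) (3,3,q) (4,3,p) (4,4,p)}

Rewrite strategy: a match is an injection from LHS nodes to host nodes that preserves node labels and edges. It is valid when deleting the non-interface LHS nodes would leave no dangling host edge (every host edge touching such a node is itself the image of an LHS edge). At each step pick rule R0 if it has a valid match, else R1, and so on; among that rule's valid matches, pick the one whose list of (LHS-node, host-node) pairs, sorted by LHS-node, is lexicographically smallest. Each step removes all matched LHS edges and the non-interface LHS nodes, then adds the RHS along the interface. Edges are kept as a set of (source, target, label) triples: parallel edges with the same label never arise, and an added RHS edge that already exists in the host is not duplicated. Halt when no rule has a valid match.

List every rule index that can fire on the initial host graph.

Answer: [R0,R2]

Rewrite trace:
R0: 1 valid match — {0↦4, 1↦3}
R1: no valid match — LHS pattern not found
R2: 2 valid matches — {0↦2, 1↦0}, {0↦2, 1↦3}
R3: no valid match — LHS pattern not found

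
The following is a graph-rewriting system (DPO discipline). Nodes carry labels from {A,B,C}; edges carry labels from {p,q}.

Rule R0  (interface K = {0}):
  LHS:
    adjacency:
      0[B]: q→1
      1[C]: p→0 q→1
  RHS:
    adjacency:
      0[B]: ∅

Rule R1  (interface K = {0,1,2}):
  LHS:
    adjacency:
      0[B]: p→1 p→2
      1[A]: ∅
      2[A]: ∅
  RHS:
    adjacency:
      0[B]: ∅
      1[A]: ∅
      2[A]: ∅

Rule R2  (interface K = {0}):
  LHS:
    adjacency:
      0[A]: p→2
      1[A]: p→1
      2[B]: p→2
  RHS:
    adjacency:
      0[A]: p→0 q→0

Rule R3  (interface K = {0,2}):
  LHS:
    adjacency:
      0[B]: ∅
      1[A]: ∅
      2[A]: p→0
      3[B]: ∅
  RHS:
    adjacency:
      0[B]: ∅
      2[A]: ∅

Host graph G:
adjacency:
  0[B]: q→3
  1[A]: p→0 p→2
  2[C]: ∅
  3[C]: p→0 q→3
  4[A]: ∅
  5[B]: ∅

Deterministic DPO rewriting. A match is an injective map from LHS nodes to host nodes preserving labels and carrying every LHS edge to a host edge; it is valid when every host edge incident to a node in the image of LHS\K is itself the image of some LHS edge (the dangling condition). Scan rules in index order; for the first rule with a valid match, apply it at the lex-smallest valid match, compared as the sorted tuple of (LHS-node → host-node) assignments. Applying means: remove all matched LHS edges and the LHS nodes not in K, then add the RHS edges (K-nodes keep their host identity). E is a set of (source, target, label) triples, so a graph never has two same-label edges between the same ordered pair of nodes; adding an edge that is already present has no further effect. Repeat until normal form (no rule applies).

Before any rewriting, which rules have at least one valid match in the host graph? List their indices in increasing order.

Answer: [R0,R3]

Derivation:
R0: 1 valid match — {0↦0, 1↦3}
R1: no valid match — LHS pattern not found
R2: no valid match — LHS pattern not found
R3: 1 valid match — {0↦0, 1↦4, 2↦1, 3↦5}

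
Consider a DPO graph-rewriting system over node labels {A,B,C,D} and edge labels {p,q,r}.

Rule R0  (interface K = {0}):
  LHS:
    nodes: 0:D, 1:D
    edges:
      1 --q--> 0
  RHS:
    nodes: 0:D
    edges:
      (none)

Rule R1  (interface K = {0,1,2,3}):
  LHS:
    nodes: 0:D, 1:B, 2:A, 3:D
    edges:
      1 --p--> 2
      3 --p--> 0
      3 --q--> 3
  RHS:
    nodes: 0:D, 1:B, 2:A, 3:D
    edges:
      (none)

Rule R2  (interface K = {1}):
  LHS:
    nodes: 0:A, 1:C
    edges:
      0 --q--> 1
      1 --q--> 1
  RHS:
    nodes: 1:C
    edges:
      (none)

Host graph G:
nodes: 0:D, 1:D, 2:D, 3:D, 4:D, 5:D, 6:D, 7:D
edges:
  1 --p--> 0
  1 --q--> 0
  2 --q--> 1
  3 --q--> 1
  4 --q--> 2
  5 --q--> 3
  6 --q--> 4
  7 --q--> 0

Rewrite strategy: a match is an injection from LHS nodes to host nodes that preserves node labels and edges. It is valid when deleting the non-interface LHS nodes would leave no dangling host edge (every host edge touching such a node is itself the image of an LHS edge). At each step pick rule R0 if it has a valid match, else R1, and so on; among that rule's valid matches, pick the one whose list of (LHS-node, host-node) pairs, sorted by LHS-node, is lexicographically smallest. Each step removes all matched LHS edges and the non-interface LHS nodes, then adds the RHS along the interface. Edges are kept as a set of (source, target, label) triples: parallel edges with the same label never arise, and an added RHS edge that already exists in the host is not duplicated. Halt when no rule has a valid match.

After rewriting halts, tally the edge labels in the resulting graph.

Answer: p:1 q:1

Derivation:
[0] host  ⇒  8 nodes, 8 edges  {1-p->0 1-q->0 2-q->1 3-q->1 4-q->2 5-q->3 6-q->4 7-q->0}
[1] R0 @ {0↦0, 1↦7}  ⇒  7 nodes, 7 edges  {1-p->0 1-q->0 2-q->1 3-q->1 4-q->2 5-q->3 6-q->4}
[2] R0 @ {0↦3, 1↦5}  ⇒  6 nodes, 6 edges  {1-p->0 1-q->0 2-q->1 3-q->1 4-q->2 6-q->4}
[3] R0 @ {0↦1, 1↦3}  ⇒  5 nodes, 5 edges  {1-p->0 1-q->0 2-q->1 4-q->2 6-q->4}
[4] R0 @ {0↦4, 1↦6}  ⇒  4 nodes, 4 edges  {1-p->0 1-q->0 2-q->1 4-q->2}
[5] R0 @ {0↦2, 1↦4}  ⇒  3 nodes, 3 edges  {1-p->0 1-q->0 2-q->1}
[6] R0 @ {0↦1, 1↦2}  ⇒  2 nodes, 2 edges  {1-p->0 1-q->0}
halt: no rule applies after step 6
NF edges: [(1, 0, 'p'), (1, 0, 'q')]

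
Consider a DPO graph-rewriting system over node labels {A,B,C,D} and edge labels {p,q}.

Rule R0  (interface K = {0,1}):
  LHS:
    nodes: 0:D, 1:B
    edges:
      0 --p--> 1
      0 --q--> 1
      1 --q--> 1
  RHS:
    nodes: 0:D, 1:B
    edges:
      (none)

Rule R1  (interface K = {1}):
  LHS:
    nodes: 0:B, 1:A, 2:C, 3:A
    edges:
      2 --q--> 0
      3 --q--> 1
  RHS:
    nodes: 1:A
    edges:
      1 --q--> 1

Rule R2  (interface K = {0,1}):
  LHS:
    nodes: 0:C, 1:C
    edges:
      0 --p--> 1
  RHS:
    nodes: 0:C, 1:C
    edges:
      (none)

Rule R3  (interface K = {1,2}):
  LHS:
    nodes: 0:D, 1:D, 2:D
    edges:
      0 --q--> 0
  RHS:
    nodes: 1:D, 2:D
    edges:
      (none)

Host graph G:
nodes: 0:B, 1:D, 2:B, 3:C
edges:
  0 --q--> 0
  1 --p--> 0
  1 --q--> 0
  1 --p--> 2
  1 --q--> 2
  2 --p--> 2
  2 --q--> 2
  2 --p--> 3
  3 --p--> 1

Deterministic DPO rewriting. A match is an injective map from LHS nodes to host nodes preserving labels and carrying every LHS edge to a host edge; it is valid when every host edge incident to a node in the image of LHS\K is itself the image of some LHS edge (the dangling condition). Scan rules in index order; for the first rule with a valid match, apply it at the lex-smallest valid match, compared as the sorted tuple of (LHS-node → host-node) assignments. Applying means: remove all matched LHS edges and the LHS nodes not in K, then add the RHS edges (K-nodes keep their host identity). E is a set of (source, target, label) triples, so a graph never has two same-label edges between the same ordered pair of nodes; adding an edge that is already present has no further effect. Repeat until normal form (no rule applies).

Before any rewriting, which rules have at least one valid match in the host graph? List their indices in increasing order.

R0: 2 valid matches — {0↦1, 1↦0}, {0↦1, 1↦2}
R1: no valid match — LHS pattern not found
R2: no valid match — LHS pattern not found
R3: no valid match — LHS pattern not found

Answer: [R0]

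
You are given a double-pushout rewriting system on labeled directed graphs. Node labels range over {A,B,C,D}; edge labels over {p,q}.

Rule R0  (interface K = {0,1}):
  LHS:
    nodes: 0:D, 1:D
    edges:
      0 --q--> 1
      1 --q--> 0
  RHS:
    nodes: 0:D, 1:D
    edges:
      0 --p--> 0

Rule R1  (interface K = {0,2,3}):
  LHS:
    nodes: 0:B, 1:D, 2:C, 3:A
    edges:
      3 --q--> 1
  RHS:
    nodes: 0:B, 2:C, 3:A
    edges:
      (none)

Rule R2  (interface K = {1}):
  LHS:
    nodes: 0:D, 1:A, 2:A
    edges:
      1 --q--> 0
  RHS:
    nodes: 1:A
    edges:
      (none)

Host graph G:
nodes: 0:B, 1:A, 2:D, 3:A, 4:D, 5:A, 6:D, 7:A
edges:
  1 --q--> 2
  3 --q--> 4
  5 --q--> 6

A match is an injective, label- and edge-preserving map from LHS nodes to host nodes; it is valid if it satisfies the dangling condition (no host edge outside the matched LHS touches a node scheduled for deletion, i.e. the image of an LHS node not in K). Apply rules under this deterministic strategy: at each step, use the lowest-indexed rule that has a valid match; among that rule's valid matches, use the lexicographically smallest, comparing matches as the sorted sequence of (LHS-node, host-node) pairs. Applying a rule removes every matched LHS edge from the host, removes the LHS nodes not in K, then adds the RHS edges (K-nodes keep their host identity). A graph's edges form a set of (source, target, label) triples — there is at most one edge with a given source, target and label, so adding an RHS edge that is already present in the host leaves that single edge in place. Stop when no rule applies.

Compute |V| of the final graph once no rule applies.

Answer: 2

Rewrite trace:
start.  V:8 E:3  edges: 1-q->2 3-q->4 5-q->6
1. fire R2 via {0↦2, 1↦1, 2↦7}  →  V:6 E:2  edges: 3-q->4 5-q->6
2. fire R2 via {0↦4, 1↦3, 2↦1}  →  V:4 E:1  edges: 5-q->6
3. fire R2 via {0↦6, 1↦5, 2↦3}  →  V:2 E:0  edges: ∅
normal form: no rule applies after step 3
NF nodes: {0:B, 5:A}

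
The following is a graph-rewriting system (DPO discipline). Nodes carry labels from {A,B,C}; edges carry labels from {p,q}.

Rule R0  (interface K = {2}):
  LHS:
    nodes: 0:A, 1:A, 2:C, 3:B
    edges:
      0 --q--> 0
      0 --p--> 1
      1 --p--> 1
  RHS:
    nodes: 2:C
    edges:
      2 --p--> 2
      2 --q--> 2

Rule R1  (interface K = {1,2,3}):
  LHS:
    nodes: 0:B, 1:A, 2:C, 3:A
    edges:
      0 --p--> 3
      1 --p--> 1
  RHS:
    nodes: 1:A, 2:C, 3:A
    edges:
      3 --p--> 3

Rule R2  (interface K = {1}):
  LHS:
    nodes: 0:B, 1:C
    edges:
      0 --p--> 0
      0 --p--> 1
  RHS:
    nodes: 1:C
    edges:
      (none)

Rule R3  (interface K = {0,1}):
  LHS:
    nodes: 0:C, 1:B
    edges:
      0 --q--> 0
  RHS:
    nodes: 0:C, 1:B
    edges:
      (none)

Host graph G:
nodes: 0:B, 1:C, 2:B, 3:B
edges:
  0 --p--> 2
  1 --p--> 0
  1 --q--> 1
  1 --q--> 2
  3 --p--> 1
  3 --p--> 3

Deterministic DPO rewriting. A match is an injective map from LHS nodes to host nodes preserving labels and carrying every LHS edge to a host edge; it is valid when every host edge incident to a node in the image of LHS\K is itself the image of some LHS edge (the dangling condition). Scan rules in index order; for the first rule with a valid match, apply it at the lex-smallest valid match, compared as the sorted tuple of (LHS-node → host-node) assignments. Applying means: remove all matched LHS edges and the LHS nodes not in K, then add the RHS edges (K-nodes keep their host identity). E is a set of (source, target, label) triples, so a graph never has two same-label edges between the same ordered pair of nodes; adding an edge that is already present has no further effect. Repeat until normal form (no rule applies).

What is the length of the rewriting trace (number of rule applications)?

Answer: 2

Steps:
initial: |V|=4 |E|=6  E = 0-p->2 1-p->0 1-q->1 1-q->2 3-p->1 3-p->3
step 1: apply R2 at {0↦3, 1↦1}  → |V|=3 |E|=4  E = 0-p->2 1-p->0 1-q->1 1-q->2
step 2: apply R3 at {0↦1, 1↦0}  → |V|=3 |E|=3  E = 0-p->2 1-p->0 1-q->2
halt: no rule applies after step 2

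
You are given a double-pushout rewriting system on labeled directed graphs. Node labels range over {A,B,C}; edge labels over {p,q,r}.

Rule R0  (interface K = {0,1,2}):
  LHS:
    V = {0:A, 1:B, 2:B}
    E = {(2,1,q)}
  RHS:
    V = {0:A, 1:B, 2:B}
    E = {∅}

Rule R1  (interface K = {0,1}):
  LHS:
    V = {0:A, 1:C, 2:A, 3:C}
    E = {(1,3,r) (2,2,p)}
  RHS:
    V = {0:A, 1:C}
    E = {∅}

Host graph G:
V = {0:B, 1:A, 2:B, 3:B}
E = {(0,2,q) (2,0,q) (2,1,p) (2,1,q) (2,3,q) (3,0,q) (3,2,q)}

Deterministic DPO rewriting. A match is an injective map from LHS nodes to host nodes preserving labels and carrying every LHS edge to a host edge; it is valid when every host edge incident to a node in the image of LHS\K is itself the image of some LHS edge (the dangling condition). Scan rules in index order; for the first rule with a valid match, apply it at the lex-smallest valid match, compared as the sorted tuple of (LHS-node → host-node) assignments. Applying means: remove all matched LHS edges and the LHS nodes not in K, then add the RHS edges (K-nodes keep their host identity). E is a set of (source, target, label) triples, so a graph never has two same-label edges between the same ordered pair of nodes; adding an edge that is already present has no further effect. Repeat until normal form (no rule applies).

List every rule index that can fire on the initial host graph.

R0: 5 valid matches — {0↦1, 1↦0, 2↦2}, {0↦1, 1↦0, 2↦3}, {0↦1, 1↦2, 2↦0} (+2 more)
R1: no valid match — LHS pattern not found

Answer: [R0]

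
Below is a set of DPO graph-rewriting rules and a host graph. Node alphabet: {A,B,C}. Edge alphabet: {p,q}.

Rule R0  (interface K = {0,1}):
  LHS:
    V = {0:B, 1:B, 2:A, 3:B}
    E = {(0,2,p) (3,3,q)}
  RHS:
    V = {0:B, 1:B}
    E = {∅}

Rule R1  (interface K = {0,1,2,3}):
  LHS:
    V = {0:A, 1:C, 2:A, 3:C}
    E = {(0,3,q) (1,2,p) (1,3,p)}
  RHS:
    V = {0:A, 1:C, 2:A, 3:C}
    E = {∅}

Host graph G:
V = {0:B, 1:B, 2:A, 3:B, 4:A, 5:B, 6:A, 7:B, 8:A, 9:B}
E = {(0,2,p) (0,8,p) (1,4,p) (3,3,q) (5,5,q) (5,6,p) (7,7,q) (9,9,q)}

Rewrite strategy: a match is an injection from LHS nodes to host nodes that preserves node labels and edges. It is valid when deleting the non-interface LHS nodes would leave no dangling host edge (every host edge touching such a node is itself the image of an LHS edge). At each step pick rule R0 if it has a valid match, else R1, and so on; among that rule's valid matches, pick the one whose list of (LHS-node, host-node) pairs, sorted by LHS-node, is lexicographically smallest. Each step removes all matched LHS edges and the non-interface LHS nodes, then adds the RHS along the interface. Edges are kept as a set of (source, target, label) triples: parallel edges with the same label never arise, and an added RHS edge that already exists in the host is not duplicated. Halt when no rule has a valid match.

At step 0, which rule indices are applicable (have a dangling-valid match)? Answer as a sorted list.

Answer: [R0]

Rewrite trace:
R0: 48 valid matches — {0↦0, 1↦1, 2↦2, 3↦3}, {0↦0, 1↦1, 2↦2, 3↦7}, {0↦0, 1↦1, 2↦2, 3↦9} (+45 more)
R1: no valid match — LHS pattern not found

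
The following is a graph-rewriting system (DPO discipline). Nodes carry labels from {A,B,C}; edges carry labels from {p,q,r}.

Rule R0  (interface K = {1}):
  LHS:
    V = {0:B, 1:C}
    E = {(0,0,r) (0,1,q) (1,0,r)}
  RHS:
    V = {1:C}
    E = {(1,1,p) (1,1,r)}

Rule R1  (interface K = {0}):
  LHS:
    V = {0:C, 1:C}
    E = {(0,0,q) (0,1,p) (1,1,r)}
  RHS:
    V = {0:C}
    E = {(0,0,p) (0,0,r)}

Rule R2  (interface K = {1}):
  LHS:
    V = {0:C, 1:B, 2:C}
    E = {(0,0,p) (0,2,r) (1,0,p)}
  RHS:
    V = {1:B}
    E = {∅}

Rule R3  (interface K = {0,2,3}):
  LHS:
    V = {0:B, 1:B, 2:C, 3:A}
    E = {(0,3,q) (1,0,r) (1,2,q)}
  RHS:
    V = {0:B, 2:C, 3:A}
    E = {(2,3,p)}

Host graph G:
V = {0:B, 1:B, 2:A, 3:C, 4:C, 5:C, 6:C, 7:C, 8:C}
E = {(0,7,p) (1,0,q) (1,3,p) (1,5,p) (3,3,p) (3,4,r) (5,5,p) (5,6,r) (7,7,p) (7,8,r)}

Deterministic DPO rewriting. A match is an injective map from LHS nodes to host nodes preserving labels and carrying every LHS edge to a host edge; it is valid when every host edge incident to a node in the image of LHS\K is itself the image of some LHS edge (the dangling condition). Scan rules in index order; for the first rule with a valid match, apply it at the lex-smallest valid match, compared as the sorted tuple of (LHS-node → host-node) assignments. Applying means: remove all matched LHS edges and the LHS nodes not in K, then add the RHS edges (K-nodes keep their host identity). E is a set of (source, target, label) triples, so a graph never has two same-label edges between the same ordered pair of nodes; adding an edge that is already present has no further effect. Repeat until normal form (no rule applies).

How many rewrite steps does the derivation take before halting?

Answer: 3

Derivation:
[0] host  ⇒  9 nodes, 10 edges  {0-p->7 1-q->0 1-p->3 1-p->5 3-p->3 3-r->4 5-p->5 5-r->6 7-p->7 7-r->8}
[1] R2 @ {0↦3, 1↦1, 2↦4}  ⇒  7 nodes, 7 edges  {0-p->7 1-q->0 1-p->5 5-p->5 5-r->6 7-p->7 7-r->8}
[2] R2 @ {0↦5, 1↦1, 2↦6}  ⇒  5 nodes, 4 edges  {0-p->7 1-q->0 7-p->7 7-r->8}
[3] R2 @ {0↦7, 1↦0, 2↦8}  ⇒  3 nodes, 1 edges  {1-q->0}
normal form: no rule applies after step 3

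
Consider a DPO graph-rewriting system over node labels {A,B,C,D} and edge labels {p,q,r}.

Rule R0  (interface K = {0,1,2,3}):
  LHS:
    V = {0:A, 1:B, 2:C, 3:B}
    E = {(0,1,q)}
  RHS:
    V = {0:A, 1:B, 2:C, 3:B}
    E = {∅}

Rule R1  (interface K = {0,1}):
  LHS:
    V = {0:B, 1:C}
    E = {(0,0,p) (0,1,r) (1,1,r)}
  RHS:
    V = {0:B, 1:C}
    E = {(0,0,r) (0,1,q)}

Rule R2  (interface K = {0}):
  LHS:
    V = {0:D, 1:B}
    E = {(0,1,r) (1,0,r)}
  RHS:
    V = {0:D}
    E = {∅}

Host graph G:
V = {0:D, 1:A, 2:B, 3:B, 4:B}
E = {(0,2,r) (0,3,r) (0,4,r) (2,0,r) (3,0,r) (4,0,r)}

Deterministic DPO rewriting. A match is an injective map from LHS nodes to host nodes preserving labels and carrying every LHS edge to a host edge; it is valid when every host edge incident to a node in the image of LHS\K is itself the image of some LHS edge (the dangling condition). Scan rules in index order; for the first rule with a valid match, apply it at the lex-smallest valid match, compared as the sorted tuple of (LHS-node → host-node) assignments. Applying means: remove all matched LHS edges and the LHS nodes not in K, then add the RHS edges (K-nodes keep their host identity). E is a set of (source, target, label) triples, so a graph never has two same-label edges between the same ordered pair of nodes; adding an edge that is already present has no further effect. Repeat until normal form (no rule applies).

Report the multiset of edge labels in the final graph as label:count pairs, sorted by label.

[0] host  ⇒  5 nodes, 6 edges  {0-r->2 0-r->3 0-r->4 2-r->0 3-r->0 4-r->0}
[1] R2 @ {0↦0, 1↦2}  ⇒  4 nodes, 4 edges  {0-r->3 0-r->4 3-r->0 4-r->0}
[2] R2 @ {0↦0, 1↦3}  ⇒  3 nodes, 2 edges  {0-r->4 4-r->0}
[3] R2 @ {0↦0, 1↦4}  ⇒  2 nodes, 0 edges  {∅}
halt: no rule applies after step 3
NF edges: []

Answer: (no edges)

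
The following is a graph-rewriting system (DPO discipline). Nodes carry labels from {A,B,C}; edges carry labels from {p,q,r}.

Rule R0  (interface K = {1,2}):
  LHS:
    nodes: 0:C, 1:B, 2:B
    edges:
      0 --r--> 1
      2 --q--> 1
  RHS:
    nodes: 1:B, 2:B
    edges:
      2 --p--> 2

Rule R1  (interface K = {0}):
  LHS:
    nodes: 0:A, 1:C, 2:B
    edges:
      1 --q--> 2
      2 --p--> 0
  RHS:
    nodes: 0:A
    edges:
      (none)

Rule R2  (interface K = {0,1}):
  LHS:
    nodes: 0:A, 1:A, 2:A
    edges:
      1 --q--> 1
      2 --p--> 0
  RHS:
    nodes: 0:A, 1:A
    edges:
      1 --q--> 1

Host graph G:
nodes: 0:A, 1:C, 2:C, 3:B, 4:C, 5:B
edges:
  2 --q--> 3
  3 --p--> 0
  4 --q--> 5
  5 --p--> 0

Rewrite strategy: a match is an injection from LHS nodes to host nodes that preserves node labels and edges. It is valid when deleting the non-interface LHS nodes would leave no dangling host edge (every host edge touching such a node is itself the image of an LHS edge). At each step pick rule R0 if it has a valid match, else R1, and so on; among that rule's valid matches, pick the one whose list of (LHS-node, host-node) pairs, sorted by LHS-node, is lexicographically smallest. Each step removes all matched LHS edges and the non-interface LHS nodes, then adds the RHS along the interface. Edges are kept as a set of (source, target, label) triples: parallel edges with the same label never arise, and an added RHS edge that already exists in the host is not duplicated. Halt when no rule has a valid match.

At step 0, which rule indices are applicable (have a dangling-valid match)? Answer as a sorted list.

Answer: [R1]

Derivation:
R0: no valid match — LHS pattern not found
R1: 2 valid matches — {0↦0, 1↦2, 2↦3}, {0↦0, 1↦4, 2↦5}
R2: no valid match — LHS pattern not found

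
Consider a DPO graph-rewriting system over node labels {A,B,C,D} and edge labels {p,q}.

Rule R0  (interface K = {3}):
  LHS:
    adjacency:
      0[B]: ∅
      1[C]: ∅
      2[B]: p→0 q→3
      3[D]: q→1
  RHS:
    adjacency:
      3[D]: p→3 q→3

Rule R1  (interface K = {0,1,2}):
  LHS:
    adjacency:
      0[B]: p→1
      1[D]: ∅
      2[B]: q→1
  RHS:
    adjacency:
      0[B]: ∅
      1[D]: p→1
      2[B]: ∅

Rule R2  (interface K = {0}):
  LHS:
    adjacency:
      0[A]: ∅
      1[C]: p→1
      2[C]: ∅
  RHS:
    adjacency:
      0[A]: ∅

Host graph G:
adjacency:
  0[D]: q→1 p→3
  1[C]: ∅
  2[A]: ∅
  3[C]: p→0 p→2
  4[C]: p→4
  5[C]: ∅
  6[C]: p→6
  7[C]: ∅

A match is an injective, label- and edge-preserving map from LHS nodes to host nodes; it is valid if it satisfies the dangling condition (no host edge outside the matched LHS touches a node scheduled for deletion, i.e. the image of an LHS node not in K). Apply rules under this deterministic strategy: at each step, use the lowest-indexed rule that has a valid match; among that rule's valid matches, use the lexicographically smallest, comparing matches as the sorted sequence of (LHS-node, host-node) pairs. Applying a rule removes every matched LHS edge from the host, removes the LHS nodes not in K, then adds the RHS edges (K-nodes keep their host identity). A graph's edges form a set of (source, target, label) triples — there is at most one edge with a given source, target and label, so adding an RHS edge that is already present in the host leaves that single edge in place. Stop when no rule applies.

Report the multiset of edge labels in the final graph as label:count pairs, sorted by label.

initial: |V|=8 |E|=6  E = 0-q->1 0-p->3 3-p->0 3-p->2 4-p->4 6-p->6
step 1: apply R2 at {0↦2, 1↦4, 2↦5}  → |V|=6 |E|=5  E = 0-q->1 0-p->3 3-p->0 3-p->2 6-p->6
step 2: apply R2 at {0↦2, 1↦6, 2↦7}  → |V|=4 |E|=4  E = 0-q->1 0-p->3 3-p->0 3-p->2
halt: no rule applies after step 2
NF edges: [(0, 1, 'q'), (0, 3, 'p'), (3, 0, 'p'), (3, 2, 'p')]

Answer: p:3 q:1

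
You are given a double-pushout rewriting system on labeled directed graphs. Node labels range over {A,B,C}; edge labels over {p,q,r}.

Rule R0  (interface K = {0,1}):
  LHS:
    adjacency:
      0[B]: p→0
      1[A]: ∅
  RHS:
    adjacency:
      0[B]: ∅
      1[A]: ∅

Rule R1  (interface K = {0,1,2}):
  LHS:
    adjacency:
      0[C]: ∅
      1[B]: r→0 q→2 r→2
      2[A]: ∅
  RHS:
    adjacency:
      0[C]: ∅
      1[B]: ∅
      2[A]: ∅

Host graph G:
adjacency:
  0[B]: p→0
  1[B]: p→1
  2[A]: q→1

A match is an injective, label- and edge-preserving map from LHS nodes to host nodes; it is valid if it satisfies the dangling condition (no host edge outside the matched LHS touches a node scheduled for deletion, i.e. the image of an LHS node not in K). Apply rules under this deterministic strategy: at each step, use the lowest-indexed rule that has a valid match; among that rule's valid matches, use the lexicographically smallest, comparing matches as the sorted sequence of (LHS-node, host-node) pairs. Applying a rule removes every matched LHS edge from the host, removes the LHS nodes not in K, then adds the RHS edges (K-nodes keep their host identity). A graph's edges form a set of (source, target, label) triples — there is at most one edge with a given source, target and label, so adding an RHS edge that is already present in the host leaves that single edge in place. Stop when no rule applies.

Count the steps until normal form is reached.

[0] host  ⇒  3 nodes, 3 edges  {0-p->0 1-p->1 2-q->1}
[1] R0 @ {0↦0, 1↦2}  ⇒  3 nodes, 2 edges  {1-p->1 2-q->1}
[2] R0 @ {0↦1, 1↦2}  ⇒  3 nodes, 1 edges  {2-q->1}
normal form: no rule applies after step 2

Answer: 2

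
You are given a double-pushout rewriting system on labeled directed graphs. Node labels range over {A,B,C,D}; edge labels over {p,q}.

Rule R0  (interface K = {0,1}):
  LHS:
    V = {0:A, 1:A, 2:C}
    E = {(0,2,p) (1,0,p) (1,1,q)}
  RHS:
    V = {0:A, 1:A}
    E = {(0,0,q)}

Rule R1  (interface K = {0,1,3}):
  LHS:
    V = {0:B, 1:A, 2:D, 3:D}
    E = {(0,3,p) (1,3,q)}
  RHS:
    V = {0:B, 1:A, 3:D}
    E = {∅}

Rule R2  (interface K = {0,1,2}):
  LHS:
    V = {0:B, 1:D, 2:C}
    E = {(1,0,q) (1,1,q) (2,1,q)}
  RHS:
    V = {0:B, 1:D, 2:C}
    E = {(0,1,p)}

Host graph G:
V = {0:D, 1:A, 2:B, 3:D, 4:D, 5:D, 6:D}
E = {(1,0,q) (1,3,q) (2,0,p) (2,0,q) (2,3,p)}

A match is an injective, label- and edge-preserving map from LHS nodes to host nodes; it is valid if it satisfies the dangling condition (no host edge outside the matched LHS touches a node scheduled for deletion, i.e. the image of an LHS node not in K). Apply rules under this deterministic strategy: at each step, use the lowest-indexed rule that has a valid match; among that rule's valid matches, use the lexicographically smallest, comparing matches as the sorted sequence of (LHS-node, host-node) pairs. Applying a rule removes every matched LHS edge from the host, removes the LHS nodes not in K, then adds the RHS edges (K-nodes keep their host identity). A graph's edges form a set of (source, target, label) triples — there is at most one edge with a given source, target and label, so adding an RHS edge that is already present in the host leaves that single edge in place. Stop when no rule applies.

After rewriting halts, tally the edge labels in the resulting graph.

Answer: q:1

Derivation:
start.  V:7 E:5  edges: 1-q->0 1-q->3 2-p->0 2-q->0 2-p->3
1. fire R1 via {0↦2, 1↦1, 2↦4, 3↦0}  →  V:6 E:3  edges: 1-q->3 2-q->0 2-p->3
2. fire R1 via {0↦2, 1↦1, 2↦5, 3↦3}  →  V:5 E:1  edges: 2-q->0
halt: no rule applies after step 2
NF edges: [(2, 0, 'q')]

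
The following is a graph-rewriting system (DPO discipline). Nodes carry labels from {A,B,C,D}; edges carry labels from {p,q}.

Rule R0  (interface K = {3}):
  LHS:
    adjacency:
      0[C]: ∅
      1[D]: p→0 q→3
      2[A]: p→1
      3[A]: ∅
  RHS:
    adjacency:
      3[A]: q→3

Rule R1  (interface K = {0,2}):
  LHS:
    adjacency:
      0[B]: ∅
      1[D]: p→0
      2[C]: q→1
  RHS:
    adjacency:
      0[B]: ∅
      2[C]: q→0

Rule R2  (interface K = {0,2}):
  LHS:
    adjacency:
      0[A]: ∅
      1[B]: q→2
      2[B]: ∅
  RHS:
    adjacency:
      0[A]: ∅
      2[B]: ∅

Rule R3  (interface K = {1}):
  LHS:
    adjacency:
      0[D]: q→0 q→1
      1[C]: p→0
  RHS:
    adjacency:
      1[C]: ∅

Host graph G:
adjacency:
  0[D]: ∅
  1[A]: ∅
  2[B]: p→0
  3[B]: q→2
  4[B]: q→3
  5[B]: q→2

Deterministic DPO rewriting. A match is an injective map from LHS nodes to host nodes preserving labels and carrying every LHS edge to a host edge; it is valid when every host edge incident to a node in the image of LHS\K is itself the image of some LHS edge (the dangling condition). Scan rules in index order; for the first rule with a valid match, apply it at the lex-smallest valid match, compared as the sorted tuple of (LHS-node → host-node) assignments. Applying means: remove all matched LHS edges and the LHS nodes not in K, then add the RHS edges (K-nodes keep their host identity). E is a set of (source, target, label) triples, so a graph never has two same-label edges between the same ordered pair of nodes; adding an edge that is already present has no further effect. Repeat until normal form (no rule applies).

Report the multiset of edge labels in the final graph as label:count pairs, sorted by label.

initial: |V|=6 |E|=4  E = 2-p->0 3-q->2 4-q->3 5-q->2
step 1: apply R2 at {0↦1, 1↦4, 2↦3}  → |V|=5 |E|=3  E = 2-p->0 3-q->2 5-q->2
step 2: apply R2 at {0↦1, 1↦3, 2↦2}  → |V|=4 |E|=2  E = 2-p->0 5-q->2
step 3: apply R2 at {0↦1, 1↦5, 2↦2}  → |V|=3 |E|=1  E = 2-p->0
halt: no rule applies after step 3
NF edges: [(2, 0, 'p')]

Answer: p:1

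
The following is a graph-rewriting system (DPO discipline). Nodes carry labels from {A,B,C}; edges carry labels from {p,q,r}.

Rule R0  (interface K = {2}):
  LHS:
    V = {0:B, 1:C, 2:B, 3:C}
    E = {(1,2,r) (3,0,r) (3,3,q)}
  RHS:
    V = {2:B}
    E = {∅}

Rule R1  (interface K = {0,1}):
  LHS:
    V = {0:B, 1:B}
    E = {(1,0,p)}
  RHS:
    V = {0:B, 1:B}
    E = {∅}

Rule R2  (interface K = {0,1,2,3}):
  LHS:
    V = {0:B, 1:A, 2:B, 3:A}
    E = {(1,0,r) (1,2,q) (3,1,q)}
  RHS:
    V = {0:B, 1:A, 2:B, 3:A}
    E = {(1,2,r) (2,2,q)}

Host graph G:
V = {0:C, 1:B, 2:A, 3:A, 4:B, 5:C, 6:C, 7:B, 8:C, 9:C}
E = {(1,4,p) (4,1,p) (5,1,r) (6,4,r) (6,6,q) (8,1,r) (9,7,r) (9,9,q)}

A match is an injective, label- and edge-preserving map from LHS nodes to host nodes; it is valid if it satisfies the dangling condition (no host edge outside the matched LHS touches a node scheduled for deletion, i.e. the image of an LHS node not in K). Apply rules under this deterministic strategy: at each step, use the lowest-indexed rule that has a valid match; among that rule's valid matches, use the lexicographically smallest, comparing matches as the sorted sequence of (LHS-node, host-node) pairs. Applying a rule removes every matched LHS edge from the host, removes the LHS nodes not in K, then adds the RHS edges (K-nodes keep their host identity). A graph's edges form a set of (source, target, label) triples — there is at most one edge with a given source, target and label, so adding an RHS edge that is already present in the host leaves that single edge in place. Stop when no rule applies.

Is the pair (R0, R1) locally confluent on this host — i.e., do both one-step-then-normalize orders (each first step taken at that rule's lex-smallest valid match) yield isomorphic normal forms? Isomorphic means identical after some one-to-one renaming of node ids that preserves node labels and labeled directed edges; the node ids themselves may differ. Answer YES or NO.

Answer: YES

Steps:
branch R0-first: apply at {0↦7, 1↦5, 2↦1, 3↦9} → |E|=5, then 3 more step(s) → NF |V|=4 |E|=0 V={0:C, 1:B, 2:A, 3:A} E=∅
branch R1-first: apply at {0↦1, 1↦4} → |E|=7, then 3 more step(s) → NF |V|=4 |E|=0 V={0:C, 1:B, 2:A, 3:A} E=∅
graphs isomorphic (equal up to label-preserving node renaming)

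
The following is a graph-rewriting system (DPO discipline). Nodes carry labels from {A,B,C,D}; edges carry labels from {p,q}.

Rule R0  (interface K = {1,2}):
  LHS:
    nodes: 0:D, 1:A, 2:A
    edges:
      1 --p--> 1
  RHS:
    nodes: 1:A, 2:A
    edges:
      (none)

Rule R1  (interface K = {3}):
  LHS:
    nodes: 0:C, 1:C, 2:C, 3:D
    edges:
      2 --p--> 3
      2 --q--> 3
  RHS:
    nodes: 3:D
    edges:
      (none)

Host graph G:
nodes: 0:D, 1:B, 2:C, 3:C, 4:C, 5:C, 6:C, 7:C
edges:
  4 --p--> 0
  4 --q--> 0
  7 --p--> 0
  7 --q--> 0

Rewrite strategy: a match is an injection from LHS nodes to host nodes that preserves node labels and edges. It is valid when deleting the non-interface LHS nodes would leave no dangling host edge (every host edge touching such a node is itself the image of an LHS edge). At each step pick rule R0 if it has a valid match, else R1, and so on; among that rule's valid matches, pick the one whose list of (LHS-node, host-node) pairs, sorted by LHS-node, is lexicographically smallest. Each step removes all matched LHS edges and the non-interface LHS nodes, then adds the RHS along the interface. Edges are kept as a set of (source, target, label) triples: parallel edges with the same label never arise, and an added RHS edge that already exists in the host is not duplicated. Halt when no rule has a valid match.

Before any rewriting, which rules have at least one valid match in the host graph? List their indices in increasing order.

Answer: [R1]

Derivation:
R0: no valid match — LHS pattern not found
R1: 24 valid matches — {0↦2, 1↦3, 2↦4, 3↦0}, {0↦2, 1↦3, 2↦7, 3↦0}, {0↦2, 1↦5, 2↦4, 3↦0} (+21 more)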